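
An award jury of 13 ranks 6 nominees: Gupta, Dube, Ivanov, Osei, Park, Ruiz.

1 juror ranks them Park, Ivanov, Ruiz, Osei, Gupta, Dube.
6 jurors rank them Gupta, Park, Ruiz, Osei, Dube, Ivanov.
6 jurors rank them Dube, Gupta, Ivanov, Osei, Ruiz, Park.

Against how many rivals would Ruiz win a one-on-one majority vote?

Ruiz against each rival (13 jurors):
Ruiz vs Gupta: 1 for Ruiz, 12 for Gupta — Gupta by 12–1.
Ruiz vs Dube: Ruiz preferred on 1+6 = 7 ballots; Ruiz wins 7–6.
Ruiz vs Ivanov: 6 to 7, Ivanov.
Ruiz–Osei: Ruiz 7–6.
Ruiz vs Park: 6 for Ruiz, 7 for Park — Park by 7–6.
Ruiz beats Dube, Osei; loses to Gupta, Ivanov, Park — 2 pairwise wins.

2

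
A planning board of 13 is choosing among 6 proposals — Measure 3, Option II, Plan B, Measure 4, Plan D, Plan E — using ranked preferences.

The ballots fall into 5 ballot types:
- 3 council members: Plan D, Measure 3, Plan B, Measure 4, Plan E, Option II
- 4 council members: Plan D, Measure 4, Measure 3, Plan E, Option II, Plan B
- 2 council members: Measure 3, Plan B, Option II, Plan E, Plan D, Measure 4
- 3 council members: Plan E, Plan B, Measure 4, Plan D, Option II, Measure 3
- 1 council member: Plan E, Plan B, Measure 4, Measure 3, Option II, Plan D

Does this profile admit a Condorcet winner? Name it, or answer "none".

Plan D

Head-to-head results (13 council members):
Measure 3–Option II: Measure 3 10–3.
Measure 3–Plan B: Measure 3 9–4.
Measure 3–Measure 4: Measure 4 8–5.
Measure 3–Plan D: Plan D 10–3.
Measure 3 vs Plan E: Measure 3 wins 9–4.
Option II vs Plan B: Plan B, 9–4.
Option II–Measure 4: Measure 4 11–2.
Option II vs Plan D: Plan D, 10–3.
Option II–Plan E: Plan E 11–2.
Plan B vs Measure 4: Plan B wins 9–4.
Plan B–Plan D: Plan D 7–6.
Plan B–Plan E: Plan E 8–5.
Measure 4 vs Plan D: Plan D wins 9–4.
Measure 4 vs Plan E: Measure 4, 7–6.
Plan D–Plan E: Plan D 7–6.
Plan D defeats every rival head-to-head and is the Condorcet winner.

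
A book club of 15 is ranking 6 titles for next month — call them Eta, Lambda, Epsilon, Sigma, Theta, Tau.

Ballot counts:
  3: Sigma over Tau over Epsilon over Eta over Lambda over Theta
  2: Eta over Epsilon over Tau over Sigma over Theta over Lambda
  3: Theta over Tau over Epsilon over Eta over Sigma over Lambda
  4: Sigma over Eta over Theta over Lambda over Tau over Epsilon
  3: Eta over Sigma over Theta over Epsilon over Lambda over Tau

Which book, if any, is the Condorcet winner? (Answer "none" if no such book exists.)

Check each pair by majority over 15 ballots:
Eta–Lambda: Eta 15–0.
Eta–Epsilon: Eta 9–6.
Eta vs Sigma: Eta, 8–7.
Eta vs Theta: 12 to 3, Eta.
Eta–Tau: Eta 9–6.
Lambda–Epsilon: Epsilon 11–4.
Lambda–Sigma: Sigma 15–0.
Lambda–Theta: Theta 12–3.
Lambda vs Tau: Tau, 8–7.
Epsilon vs Sigma: Sigma, 10–5.
Epsilon–Theta: Theta 10–5.
Epsilon vs Tau: Epsilon preferred on 2+3 = 5 ballots; Tau wins 10–5.
Sigma vs Theta: Sigma preferred on 3+2+4+3 = 12 ballots; Sigma wins 12–3.
Sigma vs Tau: Sigma wins 10–5.
Theta vs Tau: 10 to 5, Theta.
Eta beats each of Lambda, Epsilon, Sigma, Theta, Tau — Eta is the Condorcet winner.

Eta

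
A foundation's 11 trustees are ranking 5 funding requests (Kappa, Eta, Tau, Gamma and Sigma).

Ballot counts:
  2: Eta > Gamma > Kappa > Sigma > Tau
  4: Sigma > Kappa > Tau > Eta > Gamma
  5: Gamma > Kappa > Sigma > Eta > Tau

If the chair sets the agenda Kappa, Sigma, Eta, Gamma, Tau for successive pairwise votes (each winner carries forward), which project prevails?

Gamma

Round 1: Kappa vs Sigma — 7–4, Kappa advances.
Round 2: Kappa vs Eta — 9–2, Kappa advances.
Round 3: Kappa vs Gamma — 4–7, Gamma advances.
Round 4: Gamma vs Tau — 7–4, Gamma advances.
The agenda winner is Gamma.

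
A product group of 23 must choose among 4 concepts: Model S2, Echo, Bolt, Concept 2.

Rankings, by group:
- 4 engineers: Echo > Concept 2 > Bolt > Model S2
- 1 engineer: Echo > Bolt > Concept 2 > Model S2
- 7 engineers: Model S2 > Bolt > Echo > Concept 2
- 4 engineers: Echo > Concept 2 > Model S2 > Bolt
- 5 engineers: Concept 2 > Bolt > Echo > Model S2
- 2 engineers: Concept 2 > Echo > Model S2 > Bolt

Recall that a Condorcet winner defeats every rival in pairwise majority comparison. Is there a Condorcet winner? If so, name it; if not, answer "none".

Pairwise majorities:
Model S2 vs Echo: Echo, 16–7.
Model S2–Bolt: Model S2 13–10.
Model S2–Concept 2: Concept 2 16–7.
Echo vs Bolt: Bolt wins 12–11.
Echo–Concept 2: Echo 16–7.
Bolt vs Concept 2: Concept 2 wins 15–8.
No design is unbeaten: Model S2 loses to Echo; Echo loses to Bolt; Bolt loses to Model S2; Concept 2 loses to Echo. In particular Model S2 → Bolt → Echo → Model S2 is a majority cycle — no Condorcet winner exists.

none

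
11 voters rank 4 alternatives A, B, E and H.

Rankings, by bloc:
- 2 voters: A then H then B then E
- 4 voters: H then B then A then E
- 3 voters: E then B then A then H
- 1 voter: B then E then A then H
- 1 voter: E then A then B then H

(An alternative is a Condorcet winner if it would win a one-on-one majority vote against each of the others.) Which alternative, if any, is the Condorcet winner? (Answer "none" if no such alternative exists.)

none

Head-to-head results (11 voters):
A vs B: A is ranked higher on 2+1 = 3 ballots, B on 8. B wins 8–3.
A vs E: 2+4 = 6 for A, 5 for E — A by 6–5.
A vs H: A preferred on 2+3+1+1 = 7 ballots; A wins 7–4.
B vs E: B preferred on 2+4+1 = 7 ballots; B wins 7–4.
B vs H: B preferred on 3+1+1 = 5 ballots; H wins 6–5.
E vs H: 5 to 6, H.
Every alternative loses at least once (A loses to B; B loses to H; E loses to A; H loses to A). The majority relation contains the cycle A beats H beats B beats A, so there is no Condorcet winner.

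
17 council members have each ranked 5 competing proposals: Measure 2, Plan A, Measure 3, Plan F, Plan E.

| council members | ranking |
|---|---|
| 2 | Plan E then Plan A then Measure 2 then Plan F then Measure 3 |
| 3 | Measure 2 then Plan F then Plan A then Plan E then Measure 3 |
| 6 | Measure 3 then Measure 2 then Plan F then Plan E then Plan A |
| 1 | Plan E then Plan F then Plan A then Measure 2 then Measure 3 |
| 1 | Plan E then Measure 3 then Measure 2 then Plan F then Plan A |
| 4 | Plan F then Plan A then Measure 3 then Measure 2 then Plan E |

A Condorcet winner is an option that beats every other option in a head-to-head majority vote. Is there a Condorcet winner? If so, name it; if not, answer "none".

none

Head-to-head results (17 council members):
Measure 2–Plan A: Measure 2 10–7.
Measure 2 vs Measure 3: Measure 3 wins 11–6.
Measure 2 vs Plan F: Measure 2 is ranked higher on 2+3+6+1 = 12 ballots, Plan F on 5. Measure 2 wins 12–5.
Measure 2 vs Plan E: Measure 2 preferred on 3+6+4 = 13 ballots; Measure 2 wins 13–4.
Plan A–Measure 3: Plan A 10–7.
Plan A vs Plan F: Plan F wins 15–2.
Plan A vs Plan E: Plan E, 10–7.
Measure 3 vs Plan F: Plan F, 10–7.
Measure 3 vs Plan E: Measure 3 wins 10–7.
Plan F vs Plan E: 13 to 4, Plan F.
No option is unbeaten: Measure 2 loses to Measure 3; Plan A loses to Measure 2; Measure 3 loses to Plan A; Plan F loses to Measure 2; Plan E loses to Measure 2. In particular Measure 2 > Plan A > Measure 3 > Measure 2 is a majority cycle — no Condorcet winner exists.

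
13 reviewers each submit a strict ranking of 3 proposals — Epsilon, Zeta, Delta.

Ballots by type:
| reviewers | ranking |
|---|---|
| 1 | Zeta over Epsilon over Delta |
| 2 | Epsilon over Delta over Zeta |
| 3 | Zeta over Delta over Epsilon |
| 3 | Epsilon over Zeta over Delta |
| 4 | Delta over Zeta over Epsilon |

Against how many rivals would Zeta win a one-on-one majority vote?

Zeta against each rival (13 reviewers):
Zeta vs Epsilon: 8 to 5, Zeta.
Zeta vs Delta: Zeta wins 7–6.
Zeta beats Epsilon, Delta — 2 pairwise wins.

2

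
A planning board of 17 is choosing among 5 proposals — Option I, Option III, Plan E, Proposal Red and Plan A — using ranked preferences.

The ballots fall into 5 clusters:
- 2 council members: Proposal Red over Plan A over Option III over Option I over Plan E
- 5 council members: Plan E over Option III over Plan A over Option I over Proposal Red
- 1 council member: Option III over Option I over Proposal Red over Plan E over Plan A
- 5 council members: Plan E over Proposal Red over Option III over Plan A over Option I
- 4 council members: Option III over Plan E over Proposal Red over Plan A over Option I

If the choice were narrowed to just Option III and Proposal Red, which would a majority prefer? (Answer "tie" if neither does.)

Option III

Ballots ranking Option III above Proposal Red: 5 + 1 + 4 = 10.
Ballots ranking Proposal Red above Option III: 17 − 10 = 7.
Option III wins the head-to-head 10–7.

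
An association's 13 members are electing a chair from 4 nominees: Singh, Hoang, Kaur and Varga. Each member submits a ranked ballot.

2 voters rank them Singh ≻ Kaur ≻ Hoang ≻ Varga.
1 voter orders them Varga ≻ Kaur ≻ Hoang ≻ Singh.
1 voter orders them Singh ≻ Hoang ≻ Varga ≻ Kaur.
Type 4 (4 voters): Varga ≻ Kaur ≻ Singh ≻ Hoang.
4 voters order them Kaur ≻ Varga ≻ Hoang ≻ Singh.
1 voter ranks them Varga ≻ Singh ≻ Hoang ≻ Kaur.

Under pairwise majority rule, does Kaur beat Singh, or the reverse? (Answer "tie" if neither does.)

Kaur

Ballots ranking Kaur above Singh: 1 + 4 + 4 = 9.
Ballots ranking Singh above Kaur: 13 − 9 = 4.
Kaur wins the head-to-head 9–4.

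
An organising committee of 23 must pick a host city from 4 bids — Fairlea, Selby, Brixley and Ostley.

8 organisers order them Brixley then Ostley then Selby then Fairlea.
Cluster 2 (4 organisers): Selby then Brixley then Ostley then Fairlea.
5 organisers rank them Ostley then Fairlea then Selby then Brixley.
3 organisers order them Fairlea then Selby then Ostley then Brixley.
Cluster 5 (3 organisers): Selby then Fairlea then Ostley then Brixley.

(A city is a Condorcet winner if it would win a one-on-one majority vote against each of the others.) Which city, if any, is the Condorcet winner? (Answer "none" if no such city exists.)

none

Check each pair by majority over 23 ballots:
Fairlea vs Selby: Selby, 15–8.
Fairlea–Brixley: Brixley 12–11.
Fairlea–Ostley: Ostley 17–6.
Selby vs Brixley: Selby, 15–8.
Selby–Ostley: Ostley 13–10.
Brixley vs Ostley: Brixley wins 12–11.
Every city loses at least once (Fairlea loses to Selby; Selby loses to Ostley; Brixley loses to Selby; Ostley loses to Brixley). The majority relation contains the cycle Selby beats Brixley beats Ostley beats Selby, so there is no Condorcet winner.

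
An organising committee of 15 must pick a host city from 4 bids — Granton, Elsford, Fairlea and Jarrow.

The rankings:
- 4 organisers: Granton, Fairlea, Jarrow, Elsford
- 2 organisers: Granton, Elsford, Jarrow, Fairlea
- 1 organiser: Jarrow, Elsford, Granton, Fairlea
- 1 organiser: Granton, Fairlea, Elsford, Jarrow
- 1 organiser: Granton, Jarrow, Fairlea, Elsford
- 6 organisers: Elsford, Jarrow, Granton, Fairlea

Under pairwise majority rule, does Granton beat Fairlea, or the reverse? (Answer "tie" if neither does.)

Ballots ranking Granton above Fairlea: 4 + 2 + 1 + 1 + 1 + 6 = 15.
Ballots ranking Fairlea above Granton: 15 − 15 = 0.
Granton wins the head-to-head 15–0.

Granton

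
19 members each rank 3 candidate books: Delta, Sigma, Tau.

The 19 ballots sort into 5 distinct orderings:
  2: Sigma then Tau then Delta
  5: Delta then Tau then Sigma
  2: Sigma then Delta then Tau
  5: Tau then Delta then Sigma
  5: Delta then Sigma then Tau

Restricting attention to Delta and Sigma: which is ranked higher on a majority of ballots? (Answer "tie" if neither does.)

Ballots ranking Delta above Sigma: 5 + 5 + 5 = 15.
Ballots ranking Sigma above Delta: 19 − 15 = 4.
Delta wins the head-to-head 15–4.

Delta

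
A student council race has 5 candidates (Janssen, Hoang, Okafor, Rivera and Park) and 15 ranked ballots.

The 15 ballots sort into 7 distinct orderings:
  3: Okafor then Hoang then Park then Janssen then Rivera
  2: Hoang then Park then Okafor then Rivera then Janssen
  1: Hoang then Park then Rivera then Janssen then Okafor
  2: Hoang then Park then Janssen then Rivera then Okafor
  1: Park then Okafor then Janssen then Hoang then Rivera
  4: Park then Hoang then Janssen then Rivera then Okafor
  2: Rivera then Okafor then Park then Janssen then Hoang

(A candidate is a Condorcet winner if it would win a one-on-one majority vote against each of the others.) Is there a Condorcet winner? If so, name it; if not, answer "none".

Hoang

Check each pair by majority over 15 ballots:
Janssen vs Hoang: Hoang, 12–3.
Janssen vs Okafor: 1+2+4 = 7 for Janssen, 8 for Okafor — Okafor by 8–7.
Janssen vs Rivera: Janssen preferred on 3+2+1+4 = 10 ballots; Janssen wins 10–5.
Janssen vs Park: Park wins 15–0.
Hoang vs Okafor: Hoang wins 9–6.
Hoang–Rivera: Hoang 13–2.
Hoang vs Park: Hoang, 8–7.
Okafor vs Rivera: Rivera wins 9–6.
Okafor vs Park: Park wins 10–5.
Rivera vs Park: 2 for Rivera, 13 for Park — Park by 13–2.
Hoang beats each of Janssen, Okafor, Rivera, Park — Hoang is the Condorcet winner.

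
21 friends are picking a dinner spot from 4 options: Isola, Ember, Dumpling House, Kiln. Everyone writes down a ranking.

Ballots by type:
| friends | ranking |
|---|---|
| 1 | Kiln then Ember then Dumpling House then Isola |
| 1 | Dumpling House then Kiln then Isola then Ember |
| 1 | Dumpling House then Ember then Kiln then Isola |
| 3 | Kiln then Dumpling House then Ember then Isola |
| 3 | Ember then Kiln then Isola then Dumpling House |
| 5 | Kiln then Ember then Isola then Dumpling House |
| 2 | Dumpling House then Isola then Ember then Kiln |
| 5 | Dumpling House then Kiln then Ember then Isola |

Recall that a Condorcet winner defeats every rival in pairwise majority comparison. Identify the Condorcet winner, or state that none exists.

Head-to-head results (21 friends):
Isola vs Ember: Ember, 18–3.
Isola vs Dumpling House: Dumpling House, 13–8.
Isola vs Kiln: Kiln wins 19–2.
Ember vs Dumpling House: Dumpling House, 12–9.
Ember vs Kiln: Kiln wins 15–6.
Dumpling House–Kiln: Kiln 12–9.
Kiln defeats every rival head-to-head and is the Condorcet winner.

Kiln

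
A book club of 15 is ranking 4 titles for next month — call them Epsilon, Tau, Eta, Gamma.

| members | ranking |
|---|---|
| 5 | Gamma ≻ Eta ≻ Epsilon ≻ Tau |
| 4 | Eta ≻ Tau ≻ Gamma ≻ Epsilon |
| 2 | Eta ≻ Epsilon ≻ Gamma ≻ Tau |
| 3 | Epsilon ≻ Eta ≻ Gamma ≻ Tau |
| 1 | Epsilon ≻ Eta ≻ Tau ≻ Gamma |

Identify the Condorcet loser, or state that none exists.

Tau

Pairwise majorities:
Epsilon vs Tau: Epsilon wins 11–4.
Epsilon vs Eta: Epsilon preferred on 3+1 = 4 ballots; Eta wins 11–4.
Epsilon–Gamma: Gamma 9–6.
Tau vs Eta: 0 for Tau, 15 for Eta — Eta by 15–0.
Tau vs Gamma: Tau is ranked higher on 4+1 = 5 ballots, Gamma on 10. Gamma wins 10–5.
Eta vs Gamma: Eta preferred on 4+2+3+1 = 10 ballots; Eta wins 10–5.
Tau loses to every other book — it is the Condorcet loser.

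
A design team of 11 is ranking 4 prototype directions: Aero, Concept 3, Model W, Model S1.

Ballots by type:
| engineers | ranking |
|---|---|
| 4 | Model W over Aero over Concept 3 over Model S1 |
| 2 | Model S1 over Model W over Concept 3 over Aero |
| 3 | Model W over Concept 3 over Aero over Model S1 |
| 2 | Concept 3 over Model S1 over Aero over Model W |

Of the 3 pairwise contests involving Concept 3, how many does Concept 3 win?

2

Concept 3 against each rival (11 engineers):
Concept 3 vs Aero: Concept 3 preferred on 2+3+2 = 7 ballots; Concept 3 wins 7–4.
Concept 3 vs Model W: Concept 3 is ranked higher on 2 ballots, Model W on 9. Model W wins 9–2.
Concept 3 vs Model S1: 4+3+2 = 9 for Concept 3, 2 for Model S1 — Concept 3 by 9–2.
Concept 3 beats Aero, Model S1; loses to Model W — 2 pairwise wins.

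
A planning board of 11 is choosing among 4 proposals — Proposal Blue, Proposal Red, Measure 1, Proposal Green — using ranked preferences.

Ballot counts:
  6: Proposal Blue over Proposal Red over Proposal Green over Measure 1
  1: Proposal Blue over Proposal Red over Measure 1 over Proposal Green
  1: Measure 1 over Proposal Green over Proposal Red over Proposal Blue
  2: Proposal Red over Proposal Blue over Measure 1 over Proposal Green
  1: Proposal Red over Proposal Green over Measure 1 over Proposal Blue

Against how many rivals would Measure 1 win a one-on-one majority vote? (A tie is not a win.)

0

Measure 1 against each rival (11 council members):
Measure 1 vs Proposal Blue: Proposal Blue wins 9–2.
Measure 1 vs Proposal Red: Measure 1 is ranked higher on 1 ballot, Proposal Red on 10. Proposal Red wins 10–1.
Measure 1 vs Proposal Green: Proposal Green, 7–4.
Measure 1 beats no one; loses to Proposal Blue, Proposal Red, Proposal Green — 0 pairwise wins.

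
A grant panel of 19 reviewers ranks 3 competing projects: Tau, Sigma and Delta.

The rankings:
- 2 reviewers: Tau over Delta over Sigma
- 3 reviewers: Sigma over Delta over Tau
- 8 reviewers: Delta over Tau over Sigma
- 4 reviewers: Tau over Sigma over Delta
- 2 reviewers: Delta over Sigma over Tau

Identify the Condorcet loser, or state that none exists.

Sigma

Pairwise majorities:
Tau vs Sigma: 2+8+4 = 14 for Tau, 5 for Sigma — Tau by 14–5.
Tau–Delta: Delta 13–6.
Sigma–Delta: Delta 12–7.
Sigma loses to every other project — it is the Condorcet loser.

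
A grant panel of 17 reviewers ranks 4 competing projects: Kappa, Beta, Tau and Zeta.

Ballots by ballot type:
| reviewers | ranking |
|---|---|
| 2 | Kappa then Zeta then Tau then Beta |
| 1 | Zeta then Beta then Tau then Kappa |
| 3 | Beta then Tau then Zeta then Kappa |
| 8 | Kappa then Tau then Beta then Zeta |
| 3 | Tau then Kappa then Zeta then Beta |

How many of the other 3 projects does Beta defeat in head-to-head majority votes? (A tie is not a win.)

Beta against each rival (17 reviewers):
Beta vs Kappa: Beta is ranked higher on 1+3 = 4 ballots, Kappa on 13. Kappa wins 13–4.
Beta–Tau: Tau 13–4.
Beta–Zeta: Beta 11–6.
Beta beats Zeta; loses to Kappa, Tau — 1 pairwise win.

1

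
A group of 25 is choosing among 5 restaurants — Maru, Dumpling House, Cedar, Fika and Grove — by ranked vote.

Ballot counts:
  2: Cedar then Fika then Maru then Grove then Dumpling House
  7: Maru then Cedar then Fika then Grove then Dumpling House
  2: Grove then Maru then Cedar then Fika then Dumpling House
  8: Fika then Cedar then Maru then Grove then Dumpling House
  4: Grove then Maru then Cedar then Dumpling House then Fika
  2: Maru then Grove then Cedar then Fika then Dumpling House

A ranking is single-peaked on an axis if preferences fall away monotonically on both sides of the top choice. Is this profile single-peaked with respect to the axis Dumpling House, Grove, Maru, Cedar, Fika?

Axis positions: Dumpling House=1, Grove=2, Maru=3, Cedar=4, Fika=5.
Faction 1 (peak Cedar at position 4): ranking walks positions 4-5-3-2-1, expanding outward from the peak — single-peaked.
Faction 2 (peak Maru at position 3): ranking walks positions 3-4-5-2-1, expanding outward from the peak — single-peaked.
Faction 3 (peak Grove at position 2): ranking walks positions 2-3-4-5-1, expanding outward from the peak — single-peaked.
Faction 4 (peak Fika at position 5): ranking walks positions 5-4-3-2-1, expanding outward from the peak — single-peaked.
Faction 5 (peak Grove at position 2): ranking walks positions 2-3-4-1-5, expanding outward from the peak — single-peaked.
Faction 6 (peak Maru at position 3): ranking walks positions 3-2-4-5-1, expanding outward from the peak — single-peaked.
Every ranking is single-peaked on this axis.

yes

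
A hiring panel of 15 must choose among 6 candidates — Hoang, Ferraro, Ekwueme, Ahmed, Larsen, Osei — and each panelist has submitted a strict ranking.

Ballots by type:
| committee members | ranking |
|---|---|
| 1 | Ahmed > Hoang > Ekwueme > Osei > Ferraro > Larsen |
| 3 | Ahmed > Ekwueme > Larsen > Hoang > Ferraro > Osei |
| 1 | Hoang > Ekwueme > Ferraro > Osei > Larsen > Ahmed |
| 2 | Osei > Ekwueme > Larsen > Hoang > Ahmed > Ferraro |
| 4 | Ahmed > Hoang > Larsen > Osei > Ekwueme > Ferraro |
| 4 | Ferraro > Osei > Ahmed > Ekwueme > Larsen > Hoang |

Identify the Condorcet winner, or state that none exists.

Check each pair by majority over 15 ballots:
Hoang vs Ferraro: Hoang preferred on 1+3+1+2+4 = 11 ballots; Hoang wins 11–4.
Hoang vs Ekwueme: Hoang preferred on 1+1+4 = 6 ballots; Ekwueme wins 9–6.
Hoang vs Ahmed: 1+2 = 3 for Hoang, 12 for Ahmed — Ahmed by 12–3.
Hoang vs Larsen: 6 to 9, Larsen.
Hoang vs Osei: Hoang is ranked higher on 1+3+1+4 = 9 ballots, Osei on 6. Hoang wins 9–6.
Ferraro vs Ekwueme: Ferraro preferred on 4 ballots; Ekwueme wins 11–4.
Ferraro vs Ahmed: Ferraro is ranked higher on 1+4 = 5 ballots, Ahmed on 10. Ahmed wins 10–5.
Ferraro vs Larsen: 1+1+4 = 6 for Ferraro, 9 for Larsen — Larsen by 9–6.
Ferraro vs Osei: 3+1+4 = 8 for Ferraro, 7 for Osei — Ferraro by 8–7.
Ekwueme vs Ahmed: 3 to 12, Ahmed.
Ekwueme vs Larsen: 11 to 4, Ekwueme.
Ekwueme vs Osei: 5 to 10, Osei.
Ahmed vs Larsen: 1+3+4+4 = 12 for Ahmed, 3 for Larsen — Ahmed by 12–3.
Ahmed vs Osei: 8 to 7, Ahmed.
Larsen vs Osei: Larsen is ranked higher on 3+4 = 7 ballots, Osei on 8. Osei wins 8–7.
Ahmed wins every pairwise contest, so Ahmed is the Condorcet winner.

Ahmed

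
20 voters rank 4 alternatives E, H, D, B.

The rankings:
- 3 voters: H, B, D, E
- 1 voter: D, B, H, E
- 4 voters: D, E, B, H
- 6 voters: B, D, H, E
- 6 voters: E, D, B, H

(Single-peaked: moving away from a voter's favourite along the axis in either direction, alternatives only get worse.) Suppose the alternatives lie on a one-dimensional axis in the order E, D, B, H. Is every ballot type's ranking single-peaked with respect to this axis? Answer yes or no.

yes

Axis positions: E=1, D=2, B=3, H=4.
Ballot type 1 (peak H at position 4): ranking walks positions 4-3-2-1, expanding outward from the peak — single-peaked.
Ballot type 2 (peak D at position 2): ranking walks positions 2-3-4-1, expanding outward from the peak — single-peaked.
Ballot type 3 (peak D at position 2): ranking walks positions 2-1-3-4, expanding outward from the peak — single-peaked.
Ballot type 4 (peak B at position 3): ranking walks positions 3-2-4-1, expanding outward from the peak — single-peaked.
Ballot type 5 (peak E at position 1): ranking walks positions 1-2-3-4, expanding outward from the peak — single-peaked.
Every ranking is single-peaked on this axis.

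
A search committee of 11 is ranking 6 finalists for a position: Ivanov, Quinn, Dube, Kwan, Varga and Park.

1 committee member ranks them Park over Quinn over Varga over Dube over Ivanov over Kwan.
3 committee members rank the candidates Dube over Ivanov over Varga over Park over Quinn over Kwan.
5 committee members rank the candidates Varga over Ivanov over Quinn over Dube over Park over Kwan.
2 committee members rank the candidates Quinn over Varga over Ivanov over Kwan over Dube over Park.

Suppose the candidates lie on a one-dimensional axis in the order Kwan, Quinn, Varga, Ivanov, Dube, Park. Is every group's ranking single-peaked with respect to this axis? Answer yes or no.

no

Axis positions: Kwan=1, Quinn=2, Varga=3, Ivanov=4, Dube=5, Park=6.
Group 1: ranking walks positions 6-2-3-5-4-1; Quinn is ranked above Dube even though Dube lies between Quinn and the peak Park on the axis — preferences dip and rise again. Not single-peaked.
Group 2 (peak Dube at position 5): ranking walks positions 5-4-3-6-2-1, expanding outward from the peak — single-peaked.
Group 3 (peak Varga at position 3): ranking walks positions 3-4-2-5-6-1, expanding outward from the peak — single-peaked.
Group 4 (peak Quinn at position 2): ranking walks positions 2-3-4-1-5-6, expanding outward from the peak — single-peaked.
Group 1 violates single-peakedness, so the profile is not single-peaked on this axis.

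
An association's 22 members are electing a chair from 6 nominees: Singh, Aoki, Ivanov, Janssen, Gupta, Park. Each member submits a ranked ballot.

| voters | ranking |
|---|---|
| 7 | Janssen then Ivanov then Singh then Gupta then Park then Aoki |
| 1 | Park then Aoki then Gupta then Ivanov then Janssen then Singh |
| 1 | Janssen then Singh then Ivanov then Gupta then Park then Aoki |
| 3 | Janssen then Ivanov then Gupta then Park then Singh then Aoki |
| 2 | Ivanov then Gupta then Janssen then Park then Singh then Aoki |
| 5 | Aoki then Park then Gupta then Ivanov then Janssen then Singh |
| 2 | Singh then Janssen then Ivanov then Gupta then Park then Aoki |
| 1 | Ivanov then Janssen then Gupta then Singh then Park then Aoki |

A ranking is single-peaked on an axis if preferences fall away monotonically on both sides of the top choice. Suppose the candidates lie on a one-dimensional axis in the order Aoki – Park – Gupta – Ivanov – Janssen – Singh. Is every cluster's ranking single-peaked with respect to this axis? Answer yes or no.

yes

Axis positions: Aoki=1, Park=2, Gupta=3, Ivanov=4, Janssen=5, Singh=6.
Cluster 1 (peak Janssen at position 5): ranking walks positions 5-4-6-3-2-1, expanding outward from the peak — single-peaked.
Cluster 2 (peak Park at position 2): ranking walks positions 2-1-3-4-5-6, expanding outward from the peak — single-peaked.
Cluster 3 (peak Janssen at position 5): ranking walks positions 5-6-4-3-2-1, expanding outward from the peak — single-peaked.
Cluster 4 (peak Janssen at position 5): ranking walks positions 5-4-3-2-6-1, expanding outward from the peak — single-peaked.
Cluster 5 (peak Ivanov at position 4): ranking walks positions 4-3-5-2-6-1, expanding outward from the peak — single-peaked.
Cluster 6 (peak Aoki at position 1): ranking walks positions 1-2-3-4-5-6, expanding outward from the peak — single-peaked.
Cluster 7 (peak Singh at position 6): ranking walks positions 6-5-4-3-2-1, expanding outward from the peak — single-peaked.
Cluster 8 (peak Ivanov at position 4): ranking walks positions 4-5-3-6-2-1, expanding outward from the peak — single-peaked.
Every ranking is single-peaked on this axis.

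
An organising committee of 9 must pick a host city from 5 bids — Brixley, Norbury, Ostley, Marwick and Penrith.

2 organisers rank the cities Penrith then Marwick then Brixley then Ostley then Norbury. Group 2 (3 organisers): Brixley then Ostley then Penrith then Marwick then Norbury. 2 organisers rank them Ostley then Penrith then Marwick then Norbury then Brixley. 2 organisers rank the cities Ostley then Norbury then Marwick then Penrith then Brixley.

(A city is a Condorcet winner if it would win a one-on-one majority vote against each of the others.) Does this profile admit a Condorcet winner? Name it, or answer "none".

none

Check each pair by majority over 9 ballots:
Brixley vs Norbury: 5 to 4, Brixley.
Brixley vs Ostley: Brixley is ranked higher on 2+3 = 5 ballots, Ostley on 4. Brixley wins 5–4.
Brixley vs Marwick: 3 to 6, Marwick.
Brixley vs Penrith: Brixley preferred on 3 ballots; Penrith wins 6–3.
Norbury vs Ostley: Norbury is ranked higher on 0 ballots, Ostley on 9. Ostley wins 9–0.
Norbury vs Marwick: 2 to 7, Marwick.
Norbury vs Penrith: Norbury is ranked higher on 2 ballots, Penrith on 7. Penrith wins 7–2.
Ostley vs Marwick: Ostley is ranked higher on 3+2+2 = 7 ballots, Marwick on 2. Ostley wins 7–2.
Ostley vs Penrith: 3+2+2 = 7 for Ostley, 2 for Penrith — Ostley by 7–2.
Marwick vs Penrith: Marwick preferred on 2 ballots; Penrith wins 7–2.
No city is unbeaten: Brixley loses to Marwick; Norbury loses to Brixley; Ostley loses to Brixley; Marwick loses to Ostley; Penrith loses to Ostley. In particular Brixley > Ostley > Marwick > Brixley is a majority cycle — no Condorcet winner exists.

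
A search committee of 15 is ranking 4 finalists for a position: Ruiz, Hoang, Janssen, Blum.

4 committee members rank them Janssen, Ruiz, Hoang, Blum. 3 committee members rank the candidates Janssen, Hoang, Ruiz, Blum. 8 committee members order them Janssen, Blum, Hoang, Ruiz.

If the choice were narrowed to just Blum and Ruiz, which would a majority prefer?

Blum

Ballots ranking Blum above Ruiz: 8.
Ballots ranking Ruiz above Blum: 15 − 8 = 7.
Blum wins the head-to-head 8–7.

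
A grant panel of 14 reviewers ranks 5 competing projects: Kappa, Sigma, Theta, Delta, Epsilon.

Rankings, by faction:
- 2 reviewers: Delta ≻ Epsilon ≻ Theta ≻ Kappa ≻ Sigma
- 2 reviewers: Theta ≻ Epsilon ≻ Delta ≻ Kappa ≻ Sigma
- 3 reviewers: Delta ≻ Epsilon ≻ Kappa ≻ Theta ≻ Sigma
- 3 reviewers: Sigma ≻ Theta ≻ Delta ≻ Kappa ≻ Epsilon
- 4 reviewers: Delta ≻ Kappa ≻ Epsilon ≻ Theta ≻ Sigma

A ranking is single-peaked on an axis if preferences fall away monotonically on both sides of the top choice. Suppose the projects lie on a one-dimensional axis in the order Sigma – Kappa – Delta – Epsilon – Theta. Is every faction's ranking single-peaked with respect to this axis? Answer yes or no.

Axis positions: Sigma=1, Kappa=2, Delta=3, Epsilon=4, Theta=5.
Faction 1 (peak Delta at position 3): ranking walks positions 3-4-5-2-1, expanding outward from the peak — single-peaked.
Faction 2 (peak Theta at position 5): ranking walks positions 5-4-3-2-1, expanding outward from the peak — single-peaked.
Faction 3 (peak Delta at position 3): ranking walks positions 3-4-2-5-1, expanding outward from the peak — single-peaked.
Faction 4: ranking walks positions 1-5-3-2-4; Theta is ranked above Kappa even though Kappa lies between Theta and the peak Sigma on the axis — preferences dip and rise again. Not single-peaked.
Faction 5 (peak Delta at position 3): ranking walks positions 3-2-4-5-1, expanding outward from the peak — single-peaked.
Faction 4 violates single-peakedness, so the profile is not single-peaked on this axis.

no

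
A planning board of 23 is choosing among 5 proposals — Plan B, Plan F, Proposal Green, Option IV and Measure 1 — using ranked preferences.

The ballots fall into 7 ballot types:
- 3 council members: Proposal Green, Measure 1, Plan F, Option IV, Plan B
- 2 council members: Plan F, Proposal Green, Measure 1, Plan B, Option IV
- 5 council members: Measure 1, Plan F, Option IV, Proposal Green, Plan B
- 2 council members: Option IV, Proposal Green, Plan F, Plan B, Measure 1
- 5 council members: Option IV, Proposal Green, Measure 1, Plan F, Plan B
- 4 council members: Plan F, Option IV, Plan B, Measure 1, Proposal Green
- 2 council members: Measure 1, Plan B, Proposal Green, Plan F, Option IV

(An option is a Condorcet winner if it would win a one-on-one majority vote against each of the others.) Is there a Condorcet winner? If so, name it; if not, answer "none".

none

Head-to-head results (23 council members):
Plan B–Plan F: Plan F 21–2.
Plan B–Proposal Green: Proposal Green 17–6.
Plan B vs Option IV: Option IV, 19–4.
Plan B vs Measure 1: Measure 1, 17–6.
Plan F vs Proposal Green: Proposal Green wins 12–11.
Plan F–Option IV: Plan F 16–7.
Plan F–Measure 1: Measure 1 15–8.
Proposal Green vs Option IV: Option IV wins 16–7.
Proposal Green vs Measure 1: Proposal Green, 12–11.
Option IV vs Measure 1: Measure 1, 12–11.
No option is unbeaten: Plan B loses to Plan F; Plan F loses to Proposal Green; Proposal Green loses to Option IV; Option IV loses to Plan F; Measure 1 loses to Proposal Green. In particular Plan F > Option IV > Proposal Green > Plan F is a majority cycle — no Condorcet winner exists.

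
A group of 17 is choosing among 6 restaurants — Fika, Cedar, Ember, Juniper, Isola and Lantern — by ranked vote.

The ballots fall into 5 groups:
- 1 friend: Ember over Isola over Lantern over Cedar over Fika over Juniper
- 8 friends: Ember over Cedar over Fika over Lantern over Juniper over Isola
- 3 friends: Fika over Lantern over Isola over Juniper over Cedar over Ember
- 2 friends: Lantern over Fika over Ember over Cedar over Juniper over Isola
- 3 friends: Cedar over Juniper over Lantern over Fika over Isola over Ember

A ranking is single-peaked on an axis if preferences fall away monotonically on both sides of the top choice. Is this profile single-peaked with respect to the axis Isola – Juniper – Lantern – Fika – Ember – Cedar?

no

Axis positions: Isola=1, Juniper=2, Lantern=3, Fika=4, Ember=5, Cedar=6.
Group 1: ranking walks positions 5-1-3-6-4-2; Isola is ranked above Fika even though Fika lies between Isola and the peak Ember on the axis — preferences dip and rise again. Not single-peaked.
Group 2 (peak Ember at position 5): ranking walks positions 5-6-4-3-2-1, expanding outward from the peak — single-peaked.
Group 3: ranking walks positions 4-3-1-2-6-5; Isola is ranked above Juniper even though Juniper lies between Isola and the peak Fika on the axis — preferences dip and rise again. Not single-peaked.
Group 4 (peak Lantern at position 3): ranking walks positions 3-4-5-6-2-1, expanding outward from the peak — single-peaked.
Group 5: ranking walks positions 6-2-3-4-1-5; Juniper is ranked above Ember even though Ember lies between Juniper and the peak Cedar on the axis — preferences dip and rise again. Not single-peaked.
Group 1 violates single-peakedness, so the profile is not single-peaked on this axis.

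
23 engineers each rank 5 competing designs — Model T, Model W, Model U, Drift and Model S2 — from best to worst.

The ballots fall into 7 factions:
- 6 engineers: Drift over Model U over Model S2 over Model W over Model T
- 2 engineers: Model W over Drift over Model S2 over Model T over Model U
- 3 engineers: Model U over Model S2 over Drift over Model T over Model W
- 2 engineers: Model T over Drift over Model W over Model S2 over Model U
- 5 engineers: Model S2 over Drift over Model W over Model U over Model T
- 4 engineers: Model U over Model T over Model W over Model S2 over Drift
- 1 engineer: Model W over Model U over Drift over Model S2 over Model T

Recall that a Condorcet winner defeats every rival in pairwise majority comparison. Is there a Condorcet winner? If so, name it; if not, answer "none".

none

Head-to-head results (23 engineers):
Model T vs Model W: 3+2+4 = 9 for Model T, 14 for Model W — Model W by 14–9.
Model T vs Model U: 4 to 19, Model U.
Model T vs Drift: Model T preferred on 2+4 = 6 ballots; Drift wins 17–6.
Model T vs Model S2: 2+4 = 6 for Model T, 17 for Model S2 — Model S2 by 17–6.
Model W vs Model U: 10 to 13, Model U.
Model W vs Drift: Model W preferred on 2+4+1 = 7 ballots; Drift wins 16–7.
Model W vs Model S2: Model W is ranked higher on 2+2+4+1 = 9 ballots, Model S2 on 14. Model S2 wins 14–9.
Model U vs Drift: Model U is ranked higher on 3+4+1 = 8 ballots, Drift on 15. Drift wins 15–8.
Model U vs Model S2: 6+3+4+1 = 14 for Model U, 9 for Model S2 — Model U by 14–9.
Drift vs Model S2: Drift is ranked higher on 6+2+2+1 = 11 ballots, Model S2 on 12. Model S2 wins 12–11.
Every design loses at least once (Model T loses to Model W; Model W loses to Model U; Model U loses to Drift; Drift loses to Model S2; Model S2 loses to Model U). The majority relation contains the cycle Model U → Model S2 → Drift → Model U, so there is no Condorcet winner.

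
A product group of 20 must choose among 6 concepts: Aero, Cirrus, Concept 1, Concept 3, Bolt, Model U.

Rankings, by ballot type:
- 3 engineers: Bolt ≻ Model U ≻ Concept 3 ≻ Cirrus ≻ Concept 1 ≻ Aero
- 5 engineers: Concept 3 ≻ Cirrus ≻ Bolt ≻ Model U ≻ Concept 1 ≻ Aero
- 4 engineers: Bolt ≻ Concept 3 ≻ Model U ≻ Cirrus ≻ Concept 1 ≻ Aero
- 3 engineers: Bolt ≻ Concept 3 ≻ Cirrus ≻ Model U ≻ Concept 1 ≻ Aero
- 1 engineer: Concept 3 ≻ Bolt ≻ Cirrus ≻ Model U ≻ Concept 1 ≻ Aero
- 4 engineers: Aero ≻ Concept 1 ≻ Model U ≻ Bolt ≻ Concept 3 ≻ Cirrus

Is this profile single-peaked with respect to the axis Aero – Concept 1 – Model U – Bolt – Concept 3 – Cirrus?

yes

Axis positions: Aero=1, Concept 1=2, Model U=3, Bolt=4, Concept 3=5, Cirrus=6.
Ballot type 1 (peak Bolt at position 4): ranking walks positions 4-3-5-6-2-1, expanding outward from the peak — single-peaked.
Ballot type 2 (peak Concept 3 at position 5): ranking walks positions 5-6-4-3-2-1, expanding outward from the peak — single-peaked.
Ballot type 3 (peak Bolt at position 4): ranking walks positions 4-5-3-6-2-1, expanding outward from the peak — single-peaked.
Ballot type 4 (peak Bolt at position 4): ranking walks positions 4-5-6-3-2-1, expanding outward from the peak — single-peaked.
Ballot type 5 (peak Concept 3 at position 5): ranking walks positions 5-4-6-3-2-1, expanding outward from the peak — single-peaked.
Ballot type 6 (peak Aero at position 1): ranking walks positions 1-2-3-4-5-6, expanding outward from the peak — single-peaked.
Every ranking is single-peaked on this axis.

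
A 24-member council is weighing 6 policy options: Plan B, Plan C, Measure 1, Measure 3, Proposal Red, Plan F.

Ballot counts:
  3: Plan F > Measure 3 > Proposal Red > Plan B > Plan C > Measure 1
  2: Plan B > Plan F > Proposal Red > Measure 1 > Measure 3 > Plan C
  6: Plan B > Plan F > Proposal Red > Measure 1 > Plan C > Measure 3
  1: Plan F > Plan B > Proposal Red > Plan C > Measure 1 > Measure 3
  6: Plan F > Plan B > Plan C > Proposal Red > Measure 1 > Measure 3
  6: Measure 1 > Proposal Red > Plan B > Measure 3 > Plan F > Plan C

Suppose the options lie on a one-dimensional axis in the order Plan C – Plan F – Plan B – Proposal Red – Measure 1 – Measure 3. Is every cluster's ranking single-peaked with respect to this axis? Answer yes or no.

no

Axis positions: Plan C=1, Plan F=2, Plan B=3, Proposal Red=4, Measure 1=5, Measure 3=6.
Cluster 1: ranking walks positions 2-6-4-3-1-5; Measure 3 is ranked above Plan B even though Plan B lies between Measure 3 and the peak Plan F on the axis — preferences dip and rise again. Not single-peaked.
Cluster 2 (peak Plan B at position 3): ranking walks positions 3-2-4-5-6-1, expanding outward from the peak — single-peaked.
Cluster 3 (peak Plan B at position 3): ranking walks positions 3-2-4-5-1-6, expanding outward from the peak — single-peaked.
Cluster 4 (peak Plan F at position 2): ranking walks positions 2-3-4-1-5-6, expanding outward from the peak — single-peaked.
Cluster 5 (peak Plan F at position 2): ranking walks positions 2-3-1-4-5-6, expanding outward from the peak — single-peaked.
Cluster 6 (peak Measure 1 at position 5): ranking walks positions 5-4-3-6-2-1, expanding outward from the peak — single-peaked.
Cluster 1 violates single-peakedness, so the profile is not single-peaked on this axis.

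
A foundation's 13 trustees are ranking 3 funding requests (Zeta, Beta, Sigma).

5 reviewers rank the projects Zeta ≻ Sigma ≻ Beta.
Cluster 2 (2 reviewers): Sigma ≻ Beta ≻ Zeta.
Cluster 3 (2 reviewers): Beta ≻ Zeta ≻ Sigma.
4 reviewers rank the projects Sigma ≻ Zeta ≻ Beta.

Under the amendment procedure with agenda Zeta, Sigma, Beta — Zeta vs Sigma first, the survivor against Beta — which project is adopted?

Round 1: Zeta vs Sigma — 7–6, Zeta advances.
Round 2: Zeta vs Beta — 9–4, Zeta advances.
The agenda winner is Zeta.

Zeta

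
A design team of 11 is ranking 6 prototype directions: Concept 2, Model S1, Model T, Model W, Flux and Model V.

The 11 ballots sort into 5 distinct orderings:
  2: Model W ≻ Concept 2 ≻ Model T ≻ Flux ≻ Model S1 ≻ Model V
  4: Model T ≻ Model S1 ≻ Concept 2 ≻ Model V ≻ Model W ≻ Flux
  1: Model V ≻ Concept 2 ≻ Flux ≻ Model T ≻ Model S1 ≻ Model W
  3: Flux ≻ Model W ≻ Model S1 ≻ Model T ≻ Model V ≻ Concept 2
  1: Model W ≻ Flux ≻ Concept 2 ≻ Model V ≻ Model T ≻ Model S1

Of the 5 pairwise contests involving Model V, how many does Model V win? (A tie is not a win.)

Model V against each rival (11 engineers):
Model V vs Concept 2: Model V preferred on 1+3 = 4 ballots; Concept 2 wins 7–4.
Model V vs Model S1: Model V preferred on 1+1 = 2 ballots; Model S1 wins 9–2.
Model V vs Model T: Model T wins 9–2.
Model V vs Model W: Model W wins 6–5.
Model V–Flux: Flux 6–5.
Model V beats no one; loses to Concept 2, Model S1, Model T, Model W, Flux — 0 pairwise wins.

0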